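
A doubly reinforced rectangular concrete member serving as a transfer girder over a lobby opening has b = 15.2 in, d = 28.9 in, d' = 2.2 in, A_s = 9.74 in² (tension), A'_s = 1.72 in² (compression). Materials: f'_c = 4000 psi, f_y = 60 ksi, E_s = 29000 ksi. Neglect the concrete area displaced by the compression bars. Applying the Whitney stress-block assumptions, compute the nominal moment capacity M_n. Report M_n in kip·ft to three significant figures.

M_n ≈ 1200 kip·ft

Assume both steels yield.
a = (A_s − A'_s) f_y/(0.85 f'_c b) = (9.74 − 1.72) × 60/(0.85 × 4 × 15.2) = 9.311 in.
c = a/β₁ = 9.311/0.85 = 10.954 in; ε'_s = 0.003(c − d')/c = 0.0024 ≥ ε_y = 0.0021, so the compression steel yields.
M_n = (A_s − A'_s) f_y (d − a/2) + A'_s f_y (d − d') = 481.2 × (28.9 − 4.6555) + 103.2 × (28.9 − 2.2) = 11666.5 + 2755.4 = 14421.9 kip·in = 14421.9/12 = 1201.83 kip·ft.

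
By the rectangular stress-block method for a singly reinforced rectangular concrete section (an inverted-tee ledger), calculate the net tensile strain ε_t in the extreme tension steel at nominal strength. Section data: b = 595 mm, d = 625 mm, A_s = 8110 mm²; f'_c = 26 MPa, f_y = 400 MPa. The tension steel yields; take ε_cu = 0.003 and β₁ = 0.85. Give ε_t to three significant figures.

a = A_s f_y/(0.85 f'_c b) = 246.70 mm.
β₁ = 0.85, so c = a/β₁ = 246.70/0.85 = 290.24 mm.
From the linear strain diagram with ε_cu = 0.003: ε_t = 0.003 (d − c)/c = 0.003 × (625 − 290.24)/290.24 = 0.00346.
ε_t < 0.004 — the section is over-reinforced for flexure under ACI limits.

ε_t ≈ 0.00346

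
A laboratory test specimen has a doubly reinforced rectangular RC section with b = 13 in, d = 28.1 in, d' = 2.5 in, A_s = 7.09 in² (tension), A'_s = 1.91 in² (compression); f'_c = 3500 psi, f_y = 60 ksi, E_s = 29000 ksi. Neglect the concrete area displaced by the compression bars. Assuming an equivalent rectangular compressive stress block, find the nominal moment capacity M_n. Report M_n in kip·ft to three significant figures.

M_n ≈ 868 kip·ft

Assume both steels yield.
a = (A_s − A'_s) f_y/(0.85 f'_c b) = (7.09 − 1.91) × 60/(0.85 × 3.5 × 13) = 8.036 in.
c = a/β₁ = 8.036/0.85 = 9.454 in; ε'_s = 0.003(c − d')/c = 0.0022 ≥ ε_y = 0.0021, so the compression steel yields.
M_n = (A_s − A'_s) f_y (d − a/2) + A'_s f_y (d − d') = 310.8 × (28.1 − 4.018) + 114.6 × (28.1 − 2.5) = 7484.7 + 2933.8 = 10418.5 kip·in = 10418.5/12 = 868.21 kip·ft.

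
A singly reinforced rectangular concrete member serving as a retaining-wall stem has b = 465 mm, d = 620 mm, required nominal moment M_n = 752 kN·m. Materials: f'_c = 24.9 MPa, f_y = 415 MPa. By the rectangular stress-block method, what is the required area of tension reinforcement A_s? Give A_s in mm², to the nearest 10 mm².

A_s ≈ 3290 mm²

With M_n = 0.85 f'_c a b (d − a/2), solve the quadratic for a:
a = d − √(d² − 2M_n/(0.85 f'_c b)) = 620 − √(620² − 2 × 752×10⁶/(0.85 × 24.9 × 465)) = 138.77 mm.
A_s = 0.85 f'_c a b / f_y = 0.85 × 24.9 × 138.77 × 465 / 415 = 3290.9 mm².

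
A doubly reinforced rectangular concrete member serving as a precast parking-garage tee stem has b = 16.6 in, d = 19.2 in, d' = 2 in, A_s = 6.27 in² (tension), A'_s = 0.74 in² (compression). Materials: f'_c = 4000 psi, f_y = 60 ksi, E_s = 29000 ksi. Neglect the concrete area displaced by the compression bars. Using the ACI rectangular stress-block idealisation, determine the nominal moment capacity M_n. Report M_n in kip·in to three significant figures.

M_n ≈ 6160 kip·in

Assume both steels yield.
a = (A_s − A'_s) f_y/(0.85 f'_c b) = (6.27 − 0.74) × 60/(0.85 × 4 × 16.6) = 5.879 in.
c = a/β₁ = 5.879/0.85 = 6.916 in; ε'_s = 0.003(c − d')/c = 0.0021 ≥ ε_y = 0.0021, so the compression steel yields.
M_n = (A_s − A'_s) f_y (d − a/2) + A'_s f_y (d − d') = 331.8 × (19.2 − 2.9395) + 44.4 × (19.2 − 2) = 5395.2 + 763.7 = 6158.9 kip·in.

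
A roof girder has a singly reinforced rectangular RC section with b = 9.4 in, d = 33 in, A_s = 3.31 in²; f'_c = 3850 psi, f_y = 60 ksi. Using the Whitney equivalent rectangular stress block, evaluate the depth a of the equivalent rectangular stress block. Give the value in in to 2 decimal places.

T = A_s f_y = 3.31 × 60 = 198.6 kips.
a = T/(0.85 f'_c b) = 198.6/(0.85 × 3.85 × 9.4) = 6.46 in.

a ≈ 6.46 in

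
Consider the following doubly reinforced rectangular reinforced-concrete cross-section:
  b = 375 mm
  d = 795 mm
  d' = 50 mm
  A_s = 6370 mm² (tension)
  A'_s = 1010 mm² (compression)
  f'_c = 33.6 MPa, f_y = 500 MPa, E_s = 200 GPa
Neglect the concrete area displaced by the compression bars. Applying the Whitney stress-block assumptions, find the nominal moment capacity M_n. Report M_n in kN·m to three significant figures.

Assume both tension and compression steel yield.
Net tension couple steel: A_s − A'_s = 5360 mm².
a = (A_s − A'_s) f_y / (0.85 f'_c b) = 2680000/(0.85 × 33.6 × 375) = 250.23 mm.
c = a/β₁ = 250.23/0.81 = 308.93 mm; ε'_s = 0.003(c − d')/c = 0.0025 ≥ f_y/E_s = 0.0025, so compression steel does yield.
M_n = (A_s − A'_s) f_y (d − a/2) + A'_s f_y (d − d') = [2680000 × (795 − 125.115) + 505000 × (795 − 50)] × 10⁻⁶ = 1795.29 + 376.23 = 2171.52 kN·m.

M_n ≈ 2170 kN·m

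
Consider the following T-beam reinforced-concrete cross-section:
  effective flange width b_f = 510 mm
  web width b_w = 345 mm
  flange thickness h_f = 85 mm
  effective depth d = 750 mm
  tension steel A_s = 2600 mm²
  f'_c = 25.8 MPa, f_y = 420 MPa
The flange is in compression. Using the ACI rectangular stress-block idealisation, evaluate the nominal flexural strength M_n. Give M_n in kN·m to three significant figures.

Tension: T = A_s f_y = 2600 × 420 = 1092000 N.
Try a within the flange: a = T/(0.85 f'_c b_f) = 1092000/(0.85 × 25.8 × 510) = 97.64 mm.
a = 97.64 > h_f = 85 mm: the block extends into the web. Split into flange-overhang and web parts.
C_f = 0.85 f'_c (b_f − b_w) h_f = 0.85 × 25.8 × (510 − 345) × 85 = 307568 N.
Remaining web compression depth: a_w = (T − C_f)/(0.85 f'_c b_w) = (1092000 − 307568)/(0.85 × 25.8 × 345) = 103.68 mm.
M_n = C_f(d − h_f/2) + (T − C_f)(d − a_w/2) = 307568 × (750 − 42.5) + 784432 × (750 − 51.84) = 217.60 + 547.66 = 765.26 × 10⁶ N·mm.
M_n = 765.26 kN·m.

M_n ≈ 765 kN·m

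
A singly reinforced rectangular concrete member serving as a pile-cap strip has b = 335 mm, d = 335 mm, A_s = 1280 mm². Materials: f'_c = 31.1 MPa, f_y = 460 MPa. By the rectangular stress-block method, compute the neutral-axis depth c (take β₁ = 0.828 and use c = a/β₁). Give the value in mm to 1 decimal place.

c ≈ 80.3 mm

T = A_s f_y = 1280 × 460 = 588800 N = 588.8 kN.
Setting C = 0.85 f'_c a b equal to T: a = 588800/(0.85 × 31.1 × 335) = 66.488 mm.
With β₁ = 0.828, c = a/β₁ = 66.488/0.828 = 80.3 mm.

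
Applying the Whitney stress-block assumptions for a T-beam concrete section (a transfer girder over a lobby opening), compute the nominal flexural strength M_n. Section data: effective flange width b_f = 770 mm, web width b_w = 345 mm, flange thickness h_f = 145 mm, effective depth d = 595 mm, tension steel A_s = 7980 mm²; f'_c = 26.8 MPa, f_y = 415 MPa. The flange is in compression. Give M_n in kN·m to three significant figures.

M_n ≈ 1640 kN·m

Tension: T = A_s f_y = 7980 × 415 = 3311700 N.
Try a within the flange: a = T/(0.85 f'_c b_f) = 3311700/(0.85 × 26.8 × 770) = 188.80 mm.
a = 188.80 > h_f = 145 mm: the block extends into the web. Split into flange-overhang and web parts.
C_f = 0.85 f'_c (b_f − b_w) h_f = 0.85 × 26.8 × (770 − 345) × 145 = 1403818 N.
Remaining web compression depth: a_w = (T − C_f)/(0.85 f'_c b_w) = (3311700 − 1403818)/(0.85 × 26.8 × 345) = 242.76 mm.
M_n = C_f(d − h_f/2) + (T − C_f)(d − a_w/2) = 1403818 × (595 − 72.5) + 1907882 × (595 − 121.38) = 733.49 + 903.61 = 1637.10 × 10⁶ N·mm.
M_n = 1637.10 kN·m.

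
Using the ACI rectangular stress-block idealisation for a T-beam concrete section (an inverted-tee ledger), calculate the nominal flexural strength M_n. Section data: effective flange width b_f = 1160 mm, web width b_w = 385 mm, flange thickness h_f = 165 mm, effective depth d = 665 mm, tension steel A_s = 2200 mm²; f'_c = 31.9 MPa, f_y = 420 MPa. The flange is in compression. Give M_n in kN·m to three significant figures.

M_n ≈ 601 kN·m

Tension: T = A_s f_y = 2200 × 420 = 924000 N.
Try a within the flange: a = T/(0.85 f'_c b_f) = 924000/(0.85 × 31.9 × 1160) = 29.38 mm.
Since a = 29.38 ≤ h_f = 165 mm, the stress block lies entirely in the flange; analyse as a rectangular beam of width b_f.
M_n = T(d − a/2) = 924000 × (665 − 14.69) = 600.89 × 10⁶ N·mm.
M_n = 600.89 kN·m.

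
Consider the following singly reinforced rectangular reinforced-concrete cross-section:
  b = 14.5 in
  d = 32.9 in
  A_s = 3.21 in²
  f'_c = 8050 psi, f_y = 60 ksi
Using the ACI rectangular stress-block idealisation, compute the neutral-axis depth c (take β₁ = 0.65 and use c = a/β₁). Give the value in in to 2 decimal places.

c ≈ 2.99 in

T = A_s f_y = 3.21 × 60 = 192.6 kips.
a = T/(0.85 f'_c b) = 192.6/(0.85 × 8.05 × 14.5) = 1.9412 in.
With β₁ = 0.65, c = a/β₁ = 1.9412/0.65 = 2.99 in.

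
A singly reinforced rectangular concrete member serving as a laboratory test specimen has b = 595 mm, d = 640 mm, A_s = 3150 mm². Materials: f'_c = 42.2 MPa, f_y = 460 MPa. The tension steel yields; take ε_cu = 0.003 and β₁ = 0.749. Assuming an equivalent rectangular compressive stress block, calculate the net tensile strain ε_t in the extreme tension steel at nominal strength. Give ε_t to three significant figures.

a = A_s f_y/(0.85 f'_c b) = 67.89 mm.
β₁ = 0.749, so c = a/β₁ = 67.89/0.749 = 90.64 mm.
From the linear strain diagram with ε_cu = 0.003: ε_t = 0.003 (d − c)/c = 0.003 × (640 − 90.64)/90.64 = 0.0182.
Since ε_t ≥ 0.005, the section is tension-controlled.

ε_t ≈ 0.0182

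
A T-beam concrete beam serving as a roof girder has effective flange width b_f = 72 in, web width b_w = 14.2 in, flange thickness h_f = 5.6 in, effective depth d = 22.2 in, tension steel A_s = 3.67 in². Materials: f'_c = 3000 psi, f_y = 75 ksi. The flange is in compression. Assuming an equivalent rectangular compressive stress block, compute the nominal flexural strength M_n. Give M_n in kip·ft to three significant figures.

M_n ≈ 492 kip·ft

Tension: T = A_s f_y = 3.67 × 75 = 275.25 kips.
Try a within the flange: a = T/(0.85 f'_c b_f) = 275.25/(0.85 × 3 × 72) = 1.499 in.
Since a = 1.499 ≤ h_f = 5.6 in, the stress block lies entirely in the flange; analyse as a rectangular beam of width b_f.
M_n = T(d − a/2) = 275.25 × (22.2 − 0.7495) = 5904.3 kip·in.
M_n = 5904.3/12 = 492.03 kip·ft.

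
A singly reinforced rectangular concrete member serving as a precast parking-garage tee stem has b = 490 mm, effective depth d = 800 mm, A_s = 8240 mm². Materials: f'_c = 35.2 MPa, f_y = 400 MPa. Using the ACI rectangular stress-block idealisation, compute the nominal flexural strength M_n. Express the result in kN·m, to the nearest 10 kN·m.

T = A_s f_y = 8240 × 400 = 3296000 N = 3296 kN.
From C = T: a = T/(0.85 f'_c b) = 3296000/(0.85 × 35.2 × 490) = 224.82 mm.
M_n = T(d − a/2) = 3296 kN × (800 − 112.41) mm = 2266.30 kN·m.

M_n ≈ 2270 kN·m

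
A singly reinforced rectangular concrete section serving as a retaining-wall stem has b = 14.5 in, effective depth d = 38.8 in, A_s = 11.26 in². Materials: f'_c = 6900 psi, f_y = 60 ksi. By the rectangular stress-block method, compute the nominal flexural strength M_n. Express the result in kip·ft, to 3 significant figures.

M_n ≈ 1960 kip·ft

T = A_s f_y = 11.26 × 60 = 675.6 kips.
a = T/(0.85 f'_c b) = 675.6/(0.85 × 6.9 × 14.5) = 7.944 in.
M_n = T(d − a/2) = 675.6 × (38.8 − 3.972) = 23529.8 kip·in = 23529.8/12 = 1960.82 kip·ft.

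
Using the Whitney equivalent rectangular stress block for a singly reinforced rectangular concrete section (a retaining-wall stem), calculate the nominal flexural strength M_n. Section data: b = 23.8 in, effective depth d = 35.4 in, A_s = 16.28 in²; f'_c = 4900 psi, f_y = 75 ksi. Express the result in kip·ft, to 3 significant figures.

M_n ≈ 2980 kip·ft

T = A_s f_y = 16.28 × 75 = 1221 kips.
a = T/(0.85 f'_c b) = 1221/(0.85 × 4.9 × 23.8) = 12.318 in.
M_n = T(d − a/2) = 1221 × (35.4 − 6.159) = 35703.3 kip·in = 35703.3/12 = 2975.28 kip·ft.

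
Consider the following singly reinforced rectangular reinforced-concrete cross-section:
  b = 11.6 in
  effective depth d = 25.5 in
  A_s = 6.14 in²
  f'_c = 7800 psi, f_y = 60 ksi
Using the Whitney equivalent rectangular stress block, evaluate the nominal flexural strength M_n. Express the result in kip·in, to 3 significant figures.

M_n ≈ 8510 kip·in

T = A_s f_y = 6.14 × 60 = 368.4 kips.
a = T/(0.85 f'_c b) = 368.4/(0.85 × 7.8 × 11.6) = 4.790 in.
M_n = T(d − a/2) = 368.4 × (25.5 − 2.395) = 8511.9 kip·in.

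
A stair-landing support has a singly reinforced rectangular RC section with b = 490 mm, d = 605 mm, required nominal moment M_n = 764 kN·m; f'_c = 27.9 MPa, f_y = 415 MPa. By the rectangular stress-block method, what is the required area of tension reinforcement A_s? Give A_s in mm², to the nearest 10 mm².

With M_n = 0.85 f'_c a b (d − a/2), solve the quadratic for a:
a = d − √(d² − 2M_n/(0.85 f'_c b)) = 605 − √(605² − 2 × 764×10⁶/(0.85 × 27.9 × 490)) = 120.72 mm.
A_s = 0.85 f'_c a b / f_y = 0.85 × 27.9 × 120.72 × 490 / 415 = 3380.3 mm².

A_s ≈ 3380 mm²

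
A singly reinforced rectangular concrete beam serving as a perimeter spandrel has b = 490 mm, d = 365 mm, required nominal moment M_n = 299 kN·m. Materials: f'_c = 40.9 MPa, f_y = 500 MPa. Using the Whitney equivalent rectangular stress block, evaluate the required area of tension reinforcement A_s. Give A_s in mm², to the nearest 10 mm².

With M_n = 0.85 f'_c a b (d − a/2), solve the quadratic for a:
a = d − √(d² − 2M_n/(0.85 f'_c b)) = 365 − √(365² − 2 × 299×10⁶/(0.85 × 40.9 × 490)) = 51.76 mm.
A_s = 0.85 f'_c a b / f_y = 0.85 × 40.9 × 51.76 × 490 / 500 = 1763.4 mm².

A_s ≈ 1760 mm²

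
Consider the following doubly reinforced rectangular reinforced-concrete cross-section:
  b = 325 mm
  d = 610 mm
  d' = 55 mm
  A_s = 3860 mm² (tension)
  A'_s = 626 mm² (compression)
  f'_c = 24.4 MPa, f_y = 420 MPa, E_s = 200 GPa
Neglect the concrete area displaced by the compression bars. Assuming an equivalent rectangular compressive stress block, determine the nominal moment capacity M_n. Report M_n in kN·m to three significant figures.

M_n ≈ 838 kN·m

Assume both tension and compression steel yield.
Net tension couple steel: A_s − A'_s = 3234 mm².
a = (A_s − A'_s) f_y / (0.85 f'_c b) = 1358280/(0.85 × 24.4 × 325) = 201.51 mm.
c = a/β₁ = 201.51/0.85 = 237.07 mm; ε'_s = 0.003(c − d')/c = 0.0023 ≥ f_y/E_s = 0.0021, so compression steel does yield.
M_n = (A_s − A'_s) f_y (d − a/2) + A'_s f_y (d − d') = [1358280 × (610 − 100.755) + 262920 × (610 − 55)] × 10⁻⁶ = 691.70 + 145.92 = 837.62 kN·m.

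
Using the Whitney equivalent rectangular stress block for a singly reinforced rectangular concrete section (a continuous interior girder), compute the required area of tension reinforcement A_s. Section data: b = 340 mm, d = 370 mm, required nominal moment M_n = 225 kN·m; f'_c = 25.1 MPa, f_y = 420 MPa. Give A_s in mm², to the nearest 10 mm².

A_s ≈ 1660 mm²

With M_n = 0.85 f'_c a b (d − a/2), solve the quadratic for a:
a = d − √(d² − 2M_n/(0.85 f'_c b)) = 370 − √(370² − 2 × 225×10⁶/(0.85 × 25.1 × 340)) = 96.39 mm.
A_s = 0.85 f'_c a b / f_y = 0.85 × 25.1 × 96.39 × 340 / 420 = 1664.8 mm².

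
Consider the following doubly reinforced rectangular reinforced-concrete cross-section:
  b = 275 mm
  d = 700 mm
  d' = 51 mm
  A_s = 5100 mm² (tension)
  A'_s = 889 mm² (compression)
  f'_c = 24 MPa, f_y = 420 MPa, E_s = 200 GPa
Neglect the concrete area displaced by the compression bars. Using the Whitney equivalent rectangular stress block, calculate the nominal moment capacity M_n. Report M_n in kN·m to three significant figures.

Assume both tension and compression steel yield.
Net tension couple steel: A_s − A'_s = 4211 mm².
a = (A_s − A'_s) f_y / (0.85 f'_c b) = 1768620/(0.85 × 24 × 275) = 315.26 mm.
c = a/β₁ = 315.26/0.85 = 370.89 mm; ε'_s = 0.003(c − d')/c = 0.0026 ≥ f_y/E_s = 0.0021, so compression steel does yield.
M_n = (A_s − A'_s) f_y (d − a/2) + A'_s f_y (d − d') = [1768620 × (700 − 157.63) + 373380 × (700 − 51)] × 10⁻⁶ = 959.25 + 242.32 = 1201.57 kN·m.

M_n ≈ 1200 kN·m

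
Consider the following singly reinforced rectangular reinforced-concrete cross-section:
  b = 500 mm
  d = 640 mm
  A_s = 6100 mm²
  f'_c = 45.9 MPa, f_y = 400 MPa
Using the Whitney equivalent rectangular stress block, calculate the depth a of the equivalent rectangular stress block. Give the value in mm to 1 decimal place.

a ≈ 125.1 mm

T = A_s f_y = 6100 × 400 = 2440000 N = 2440 kN.
Setting C = 0.85 f'_c a b equal to T: a = 2440000/(0.85 × 45.9 × 500) = 125.1 mm.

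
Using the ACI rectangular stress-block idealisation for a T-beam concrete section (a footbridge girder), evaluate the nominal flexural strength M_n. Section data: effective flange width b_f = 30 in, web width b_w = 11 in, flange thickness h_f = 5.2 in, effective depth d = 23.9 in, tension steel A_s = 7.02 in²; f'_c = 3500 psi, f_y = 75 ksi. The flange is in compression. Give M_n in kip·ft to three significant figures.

M_n ≈ 916 kip·ft

Tension: T = A_s f_y = 7.02 × 75 = 526.5 kips.
Try a within the flange: a = T/(0.85 f'_c b_f) = 526.5/(0.85 × 3.5 × 30) = 5.899 in.
a = 5.899 > h_f = 5.2 in: the block extends into the web. Split into flange-overhang and web parts.
C_f = 0.85 f'_c (b_f − b_w) h_f = 0.85 × 3.5 × (30 − 11) × 5.2 = 293.9 kips.
Remaining web compression depth: a_w = (T − C_f)/(0.85 f'_c b_w) = (526.5 − 293.9)/(0.85 × 3.5 × 11) = 7.108 in.
M_n = C_f(d − h_f/2) + (T − C_f)(d − a_w/2) = 293.9 × (23.9 − 2.6) + 232.6 × (23.9 − 3.554) = 6260.1 + 4732.5 = 10992.6 kip·in.
M_n = 10992.6/12 = 916.05 kip·ft.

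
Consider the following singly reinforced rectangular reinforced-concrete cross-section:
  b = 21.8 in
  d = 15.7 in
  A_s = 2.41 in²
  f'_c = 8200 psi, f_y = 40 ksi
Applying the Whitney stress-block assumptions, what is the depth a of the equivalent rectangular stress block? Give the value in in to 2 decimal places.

T = A_s f_y = 2.41 × 40 = 96.4 kips.
a = T/(0.85 f'_c b) = 96.4/(0.85 × 8.2 × 21.8) = 0.63 in.

a ≈ 0.63 in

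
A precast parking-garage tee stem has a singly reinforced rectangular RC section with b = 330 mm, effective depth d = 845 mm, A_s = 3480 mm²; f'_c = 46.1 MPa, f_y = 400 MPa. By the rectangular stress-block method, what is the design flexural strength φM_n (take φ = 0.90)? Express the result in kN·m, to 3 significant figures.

T = A_s f_y = 3480 × 400 = 1392000 N = 1392 kN.
From C = T: a = T/(0.85 f'_c b) = 1392000/(0.85 × 46.1 × 330) = 107.65 mm.
M_n = T(d − a/2) = 1392 kN × (845 − 53.825) mm = 1101.32 kN·m.
φM_n = 0.90 × 1101.32 = 991.19 kN·m.

φM_n ≈ 991 kN·m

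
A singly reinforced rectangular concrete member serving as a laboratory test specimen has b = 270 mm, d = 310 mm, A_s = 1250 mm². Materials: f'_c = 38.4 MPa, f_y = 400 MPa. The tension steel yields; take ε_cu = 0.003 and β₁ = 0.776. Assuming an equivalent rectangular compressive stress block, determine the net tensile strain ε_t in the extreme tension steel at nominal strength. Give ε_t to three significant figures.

a = A_s f_y/(0.85 f'_c b) = 56.74 mm.
β₁ = 0.776, so c = a/β₁ = 56.74/0.776 = 73.12 mm.
From the linear strain diagram with ε_cu = 0.003: ε_t = 0.003 (d − c)/c = 0.003 × (310 − 73.12)/73.12 = 0.00972.
Since ε_t ≥ 0.005, the section is tension-controlled.

ε_t ≈ 0.00972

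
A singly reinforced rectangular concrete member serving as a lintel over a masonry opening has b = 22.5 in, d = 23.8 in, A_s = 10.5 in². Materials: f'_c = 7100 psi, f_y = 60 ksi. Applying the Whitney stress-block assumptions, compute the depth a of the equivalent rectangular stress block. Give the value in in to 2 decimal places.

T = A_s f_y = 10.5 × 60 = 630 kips.
a = T/(0.85 f'_c b) = 630/(0.85 × 7.1 × 22.5) = 4.64 in.

a ≈ 4.64 in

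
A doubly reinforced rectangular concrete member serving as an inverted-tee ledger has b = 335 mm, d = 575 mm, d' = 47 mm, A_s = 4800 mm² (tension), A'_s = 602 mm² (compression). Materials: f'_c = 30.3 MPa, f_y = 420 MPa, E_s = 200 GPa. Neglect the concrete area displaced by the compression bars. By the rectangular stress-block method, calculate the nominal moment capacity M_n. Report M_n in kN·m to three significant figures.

Assume both tension and compression steel yield.
Net tension couple steel: A_s − A'_s = 4198 mm².
a = (A_s − A'_s) f_y / (0.85 f'_c b) = 1763160/(0.85 × 30.3 × 335) = 204.36 mm.
c = a/β₁ = 204.36/0.834 = 245.04 mm; ε'_s = 0.003(c − d')/c = 0.0024 ≥ f_y/E_s = 0.0021, so compression steel does yield.
M_n = (A_s − A'_s) f_y (d − a/2) + A'_s f_y (d − d') = [1763160 × (575 − 102.18) + 252840 × (575 − 47)] × 10⁻⁶ = 833.66 + 133.50 = 967.16 kN·m.

M_n ≈ 967 kN·m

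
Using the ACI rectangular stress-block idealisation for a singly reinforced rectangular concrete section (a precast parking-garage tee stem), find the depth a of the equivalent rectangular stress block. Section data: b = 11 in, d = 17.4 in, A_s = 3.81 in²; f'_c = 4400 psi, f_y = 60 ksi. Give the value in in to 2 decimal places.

a ≈ 5.56 in

T = A_s f_y = 3.81 × 60 = 228.6 kips.
a = T/(0.85 f'_c b) = 228.6/(0.85 × 4.4 × 11) = 5.56 in.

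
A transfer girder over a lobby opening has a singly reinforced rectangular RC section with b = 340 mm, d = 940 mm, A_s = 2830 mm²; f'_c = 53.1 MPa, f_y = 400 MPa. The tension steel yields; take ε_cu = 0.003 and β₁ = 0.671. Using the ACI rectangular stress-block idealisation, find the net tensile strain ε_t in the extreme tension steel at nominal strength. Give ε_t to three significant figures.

ε_t ≈ 0.0227

a = A_s f_y/(0.85 f'_c b) = 73.77 mm.
β₁ = 0.671, so c = a/β₁ = 73.77/0.671 = 109.94 mm.
From the linear strain diagram with ε_cu = 0.003: ε_t = 0.003 (d − c)/c = 0.003 × (940 − 109.94)/109.94 = 0.0227.
Since ε_t ≥ 0.005, the section is tension-controlled.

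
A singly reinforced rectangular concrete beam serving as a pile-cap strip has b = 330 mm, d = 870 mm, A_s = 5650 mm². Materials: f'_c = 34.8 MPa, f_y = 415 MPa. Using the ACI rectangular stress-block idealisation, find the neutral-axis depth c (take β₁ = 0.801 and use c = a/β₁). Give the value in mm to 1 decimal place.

c ≈ 299.9 mm

T = A_s f_y = 5650 × 415 = 2344750 N = 2344.75 kN.
Setting C = 0.85 f'_c a b equal to T: a = 2344750/(0.85 × 34.8 × 330) = 240.206 mm.
With β₁ = 0.801, c = a/β₁ = 240.206/0.801 = 299.9 mm.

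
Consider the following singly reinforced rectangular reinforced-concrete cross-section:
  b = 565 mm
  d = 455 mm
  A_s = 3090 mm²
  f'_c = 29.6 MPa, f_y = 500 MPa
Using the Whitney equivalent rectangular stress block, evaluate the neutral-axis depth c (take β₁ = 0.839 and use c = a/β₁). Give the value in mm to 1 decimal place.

c ≈ 129.5 mm

T = A_s f_y = 3090 × 500 = 1545000 N = 1545 kN.
Setting C = 0.85 f'_c a b equal to T: a = 1545000/(0.85 × 29.6 × 565) = 108.685 mm.
With β₁ = 0.839, c = a/β₁ = 108.685/0.839 = 129.5 mm.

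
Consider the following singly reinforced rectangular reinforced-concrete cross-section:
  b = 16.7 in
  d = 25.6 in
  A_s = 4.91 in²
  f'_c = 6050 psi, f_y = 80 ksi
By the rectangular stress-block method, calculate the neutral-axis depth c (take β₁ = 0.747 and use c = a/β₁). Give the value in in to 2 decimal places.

T = A_s f_y = 4.91 × 80 = 392.8 kips.
a = T/(0.85 f'_c b) = 392.8/(0.85 × 6.05 × 16.7) = 4.5738 in.
With β₁ = 0.747, c = a/β₁ = 4.5738/0.747 = 6.12 in.

c ≈ 6.12 in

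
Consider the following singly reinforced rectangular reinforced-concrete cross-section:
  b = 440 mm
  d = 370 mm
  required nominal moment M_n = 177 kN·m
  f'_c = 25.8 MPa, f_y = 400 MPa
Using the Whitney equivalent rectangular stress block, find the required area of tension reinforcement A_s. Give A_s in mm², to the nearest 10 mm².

With M_n = 0.85 f'_c a b (d − a/2), solve the quadratic for a:
a = d − √(d² − 2M_n/(0.85 f'_c b)) = 370 − √(370² − 2 × 177×10⁶/(0.85 × 25.8 × 440)) = 53.44 mm.
A_s = 0.85 f'_c a b / f_y = 0.85 × 25.8 × 53.44 × 440 / 400 = 1289.1 mm².

A_s ≈ 1290 mm²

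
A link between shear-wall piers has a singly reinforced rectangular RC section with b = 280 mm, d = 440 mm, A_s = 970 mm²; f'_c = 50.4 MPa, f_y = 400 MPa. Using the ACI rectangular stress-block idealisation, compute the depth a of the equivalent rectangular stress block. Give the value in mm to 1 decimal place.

T = A_s f_y = 970 × 400 = 388000 N = 388 kN.
Setting C = 0.85 f'_c a b equal to T: a = 388000/(0.85 × 50.4 × 280) = 32.3 mm.

a ≈ 32.3 mm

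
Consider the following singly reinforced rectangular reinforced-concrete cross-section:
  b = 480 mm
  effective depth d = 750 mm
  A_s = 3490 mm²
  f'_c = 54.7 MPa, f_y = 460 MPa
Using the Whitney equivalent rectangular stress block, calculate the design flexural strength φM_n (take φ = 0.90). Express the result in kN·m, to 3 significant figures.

φM_n ≈ 1030 kN·m

T = A_s f_y = 3490 × 460 = 1605400 N = 1605.4 kN.
From C = T: a = T/(0.85 f'_c b) = 1605400/(0.85 × 54.7 × 480) = 71.93 mm.
M_n = T(d − a/2) = 1605.4 kN × (750 − 35.965) mm = 1146.31 kN·m.
φM_n = 0.90 × 1146.31 = 1031.68 kN·m.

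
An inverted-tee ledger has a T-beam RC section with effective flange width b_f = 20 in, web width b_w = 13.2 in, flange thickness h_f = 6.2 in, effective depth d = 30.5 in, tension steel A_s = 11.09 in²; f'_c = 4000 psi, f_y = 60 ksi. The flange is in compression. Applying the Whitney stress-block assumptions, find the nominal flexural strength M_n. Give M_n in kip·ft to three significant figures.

Tension: T = A_s f_y = 11.09 × 60 = 665.4 kips.
Try a within the flange: a = T/(0.85 f'_c b_f) = 665.4/(0.85 × 4 × 20) = 9.785 in.
a = 9.785 > h_f = 6.2 in: the block extends into the web. Split into flange-overhang and web parts.
C_f = 0.85 f'_c (b_f − b_w) h_f = 0.85 × 4 × (20 − 13.2) × 6.2 = 143.3 kips.
Remaining web compression depth: a_w = (T − C_f)/(0.85 f'_c b_w) = (665.4 − 143.3)/(0.85 × 4 × 13.2) = 11.633 in.
M_n = C_f(d − h_f/2) + (T − C_f)(d − a_w/2) = 143.3 × (30.5 − 3.1) + 522.1 × (30.5 − 5.8165) = 3926.4 + 12887.3 = 16813.7 kip·in.
M_n = 16813.7/12 = 1401.14 kip·ft.

M_n ≈ 1400 kip·ft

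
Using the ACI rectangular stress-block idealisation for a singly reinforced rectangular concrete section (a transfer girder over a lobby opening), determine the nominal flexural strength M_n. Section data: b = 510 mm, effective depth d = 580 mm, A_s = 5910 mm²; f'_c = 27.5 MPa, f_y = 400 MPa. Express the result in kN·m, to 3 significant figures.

T = A_s f_y = 5910 × 400 = 2364000 N = 2364 kN.
From C = T: a = T/(0.85 f'_c b) = 2364000/(0.85 × 27.5 × 510) = 198.30 mm.
M_n = T(d − a/2) = 2364 kN × (580 − 99.15) mm = 1136.73 kN·m.

M_n ≈ 1140 kN·m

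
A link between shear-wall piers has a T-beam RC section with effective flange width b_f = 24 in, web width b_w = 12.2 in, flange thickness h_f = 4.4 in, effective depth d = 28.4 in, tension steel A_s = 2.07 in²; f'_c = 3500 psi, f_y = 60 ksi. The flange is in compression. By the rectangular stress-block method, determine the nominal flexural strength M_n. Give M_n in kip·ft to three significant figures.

Tension: T = A_s f_y = 2.07 × 60 = 124.2 kips.
Try a within the flange: a = T/(0.85 f'_c b_f) = 124.2/(0.85 × 3.5 × 24) = 1.739 in.
Since a = 1.739 ≤ h_f = 4.4 in, the stress block lies entirely in the flange; analyse as a rectangular beam of width b_f.
M_n = T(d − a/2) = 124.2 × (28.4 − 0.8695) = 3419.3 kip·in.
M_n = 3419.3/12 = 284.94 kip·ft.

M_n ≈ 285 kip·ft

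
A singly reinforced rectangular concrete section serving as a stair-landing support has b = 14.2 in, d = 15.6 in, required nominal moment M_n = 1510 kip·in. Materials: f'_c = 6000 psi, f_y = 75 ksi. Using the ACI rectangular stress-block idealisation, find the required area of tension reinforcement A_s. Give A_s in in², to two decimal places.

From M_n = 0.85 f'_c a b (d − a/2):
a = d − √(d² − 2M_n/(0.85 f'_c b)) = 15.6 − √(15.6² − 2 × 1510/(0.85 × 6 × 14.2)) = 1.399 in.
A_s = 0.85 f'_c a b / f_y = 0.85 × 6 × 1.399 × 14.2 / 75 = 1.351 in².

A_s ≈ 1.35 in²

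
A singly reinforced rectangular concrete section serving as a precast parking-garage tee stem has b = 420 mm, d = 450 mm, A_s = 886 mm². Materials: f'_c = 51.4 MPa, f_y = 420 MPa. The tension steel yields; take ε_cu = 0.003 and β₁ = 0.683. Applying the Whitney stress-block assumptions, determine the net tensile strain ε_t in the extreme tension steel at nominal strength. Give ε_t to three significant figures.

a = A_s f_y/(0.85 f'_c b) = 20.28 mm.
β₁ = 0.683, so c = a/β₁ = 20.28/0.683 = 29.69 mm.
From the linear strain diagram with ε_cu = 0.003: ε_t = 0.003 (d − c)/c = 0.003 × (450 − 29.69)/29.69 = 0.0425.
Since ε_t ≥ 0.005, the section is tension-controlled.

ε_t ≈ 0.0425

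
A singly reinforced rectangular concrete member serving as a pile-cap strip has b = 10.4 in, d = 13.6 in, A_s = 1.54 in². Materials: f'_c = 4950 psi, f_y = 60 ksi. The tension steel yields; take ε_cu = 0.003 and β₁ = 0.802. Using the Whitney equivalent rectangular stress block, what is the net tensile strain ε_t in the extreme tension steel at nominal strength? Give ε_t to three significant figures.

a = A_s f_y/(0.85 f'_c b) = 2.112 in.
β₁ = 0.802, so c = a/β₁ = 2.112/0.802 = 2.633 in.
From the linear strain diagram with ε_cu = 0.003: ε_t = 0.003 (d − c)/c = 0.003 × (13.6 − 2.633)/2.633 = 0.0125.
Since ε_t ≥ 0.005, the section is tension-controlled.

ε_t ≈ 0.0125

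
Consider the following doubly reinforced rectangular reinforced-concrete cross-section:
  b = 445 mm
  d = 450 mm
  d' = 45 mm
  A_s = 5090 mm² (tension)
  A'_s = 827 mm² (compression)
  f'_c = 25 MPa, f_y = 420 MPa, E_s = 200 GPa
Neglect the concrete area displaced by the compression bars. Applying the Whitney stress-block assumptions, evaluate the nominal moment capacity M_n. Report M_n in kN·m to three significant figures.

M_n ≈ 777 kN·m

Assume both tension and compression steel yield.
Net tension couple steel: A_s − A'_s = 4263 mm².
a = (A_s − A'_s) f_y / (0.85 f'_c b) = 1790460/(0.85 × 25 × 445) = 189.34 mm.
c = a/β₁ = 189.34/0.85 = 222.75 mm; ε'_s = 0.003(c − d')/c = 0.0024 ≥ f_y/E_s = 0.0021, so compression steel does yield.
M_n = (A_s − A'_s) f_y (d − a/2) + A'_s f_y (d − d') = [1790460 × (450 − 94.67) + 347340 × (450 − 45)] × 10⁻⁶ = 636.20 + 140.67 = 776.87 kN·m.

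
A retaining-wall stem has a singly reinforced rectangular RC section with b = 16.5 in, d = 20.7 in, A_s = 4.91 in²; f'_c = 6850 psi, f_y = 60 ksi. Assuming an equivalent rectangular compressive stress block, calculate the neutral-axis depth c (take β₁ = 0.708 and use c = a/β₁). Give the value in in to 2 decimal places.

c ≈ 4.33 in

T = A_s f_y = 4.91 × 60 = 294.6 kips.
a = T/(0.85 f'_c b) = 294.6/(0.85 × 6.85 × 16.5) = 3.0665 in.
With β₁ = 0.708, c = a/β₁ = 3.0665/0.708 = 4.33 in.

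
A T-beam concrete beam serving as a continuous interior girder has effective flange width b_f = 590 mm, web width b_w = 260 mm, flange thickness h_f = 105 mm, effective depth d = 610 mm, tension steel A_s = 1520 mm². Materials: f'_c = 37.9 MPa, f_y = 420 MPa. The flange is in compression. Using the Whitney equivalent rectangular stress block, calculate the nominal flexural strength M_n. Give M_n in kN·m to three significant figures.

M_n ≈ 379 kN·m

Tension: T = A_s f_y = 1520 × 420 = 638400 N.
Try a within the flange: a = T/(0.85 f'_c b_f) = 638400/(0.85 × 37.9 × 590) = 33.59 mm.
Since a = 33.59 ≤ h_f = 105 mm, the stress block lies entirely in the flange; analyse as a rectangular beam of width b_f.
M_n = T(d − a/2) = 638400 × (610 − 16.795) = 378.70 × 10⁶ N·mm.
M_n = 378.70 kN·m.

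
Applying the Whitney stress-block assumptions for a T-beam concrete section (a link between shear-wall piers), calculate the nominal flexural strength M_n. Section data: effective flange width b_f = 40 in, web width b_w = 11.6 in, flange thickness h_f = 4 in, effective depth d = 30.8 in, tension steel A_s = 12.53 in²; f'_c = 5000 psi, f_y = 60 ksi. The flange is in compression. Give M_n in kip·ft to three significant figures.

M_n ≈ 1790 kip·ft

Tension: T = A_s f_y = 12.53 × 60 = 751.8 kips.
Try a within the flange: a = T/(0.85 f'_c b_f) = 751.8/(0.85 × 5 × 40) = 4.422 in.
a = 4.422 > h_f = 4 in: the block extends into the web. Split into flange-overhang and web parts.
C_f = 0.85 f'_c (b_f − b_w) h_f = 0.85 × 5 × (40 − 11.6) × 4 = 482.8 kips.
Remaining web compression depth: a_w = (T − C_f)/(0.85 f'_c b_w) = (751.8 − 482.8)/(0.85 × 5 × 11.6) = 5.456 in.
M_n = C_f(d − h_f/2) + (T − C_f)(d − a_w/2) = 482.8 × (30.8 − 2) + 269 × (30.8 − 2.728) = 13904.6 + 7551.4 = 21456.0 kip·in.
M_n = 21456.0/12 = 1788.00 kip·ft.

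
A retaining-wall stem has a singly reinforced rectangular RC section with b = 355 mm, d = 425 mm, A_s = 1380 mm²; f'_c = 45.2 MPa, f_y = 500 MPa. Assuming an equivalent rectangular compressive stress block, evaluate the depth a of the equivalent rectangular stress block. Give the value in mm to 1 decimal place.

T = A_s f_y = 1380 × 500 = 690000 N = 690 kN.
Setting C = 0.85 f'_c a b equal to T: a = 690000/(0.85 × 45.2 × 355) = 50.6 mm.

a ≈ 50.6 mm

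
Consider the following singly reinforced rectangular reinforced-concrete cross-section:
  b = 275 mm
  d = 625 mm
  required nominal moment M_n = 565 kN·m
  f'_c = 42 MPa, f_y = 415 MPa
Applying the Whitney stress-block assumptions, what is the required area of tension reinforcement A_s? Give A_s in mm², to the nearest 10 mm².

With M_n = 0.85 f'_c a b (d − a/2), solve the quadratic for a:
a = d − √(d² − 2M_n/(0.85 f'_c b)) = 625 − √(625² − 2 × 565×10⁶/(0.85 × 42 × 275)) = 100.10 mm.
A_s = 0.85 f'_c a b / f_y = 0.85 × 42 × 100.10 × 275 / 415 = 2368.0 mm².

A_s ≈ 2370 mm²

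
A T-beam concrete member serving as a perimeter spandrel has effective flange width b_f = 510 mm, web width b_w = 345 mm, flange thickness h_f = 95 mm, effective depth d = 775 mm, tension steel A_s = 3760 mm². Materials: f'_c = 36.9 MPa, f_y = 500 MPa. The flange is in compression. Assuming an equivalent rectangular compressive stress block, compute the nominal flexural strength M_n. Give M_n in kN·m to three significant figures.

M_n ≈ 1340 kN·m

Tension: T = A_s f_y = 3760 × 500 = 1880000 N.
Try a within the flange: a = T/(0.85 f'_c b_f) = 1880000/(0.85 × 36.9 × 510) = 117.53 mm.
a = 117.53 > h_f = 95 mm: the block extends into the web. Split into flange-overhang and web parts.
C_f = 0.85 f'_c (b_f − b_w) h_f = 0.85 × 36.9 × (510 − 345) × 95 = 491646 N.
Remaining web compression depth: a_w = (T − C_f)/(0.85 f'_c b_w) = (1880000 − 491646)/(0.85 × 36.9 × 345) = 128.30 mm.
M_n = C_f(d − h_f/2) + (T − C_f)(d − a_w/2) = 491646 × (775 − 47.5) + 1388354 × (775 − 64.15) = 357.67 + 986.91 = 1344.58 × 10⁶ N·mm.
M_n = 1344.58 kN·m.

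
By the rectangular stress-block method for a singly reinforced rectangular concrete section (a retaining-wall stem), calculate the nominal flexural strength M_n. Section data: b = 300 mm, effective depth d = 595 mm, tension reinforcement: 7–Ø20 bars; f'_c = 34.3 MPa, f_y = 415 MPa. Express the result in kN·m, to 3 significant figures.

A_s = 7 × 314 = 2198 mm².
T = A_s f_y = 2198 × 415 = 912170 N = 912.17 kN.
From C = T: a = T/(0.85 f'_c b) = 912170/(0.85 × 34.3 × 300) = 104.29 mm.
M_n = T(d − a/2) = 912.17 kN × (595 − 52.145) mm = 495.18 kN·m.

M_n ≈ 495 kN·m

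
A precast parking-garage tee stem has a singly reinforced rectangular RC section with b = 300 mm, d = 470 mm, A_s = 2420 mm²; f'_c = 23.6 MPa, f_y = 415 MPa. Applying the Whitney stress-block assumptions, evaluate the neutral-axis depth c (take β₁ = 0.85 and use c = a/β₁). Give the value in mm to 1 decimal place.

c ≈ 196.3 mm

T = A_s f_y = 2420 × 415 = 1004300 N = 1004.3 kN.
Setting C = 0.85 f'_c a b equal to T: a = 1004300/(0.85 × 23.6 × 300) = 166.883 mm.
With β₁ = 0.85, c = a/β₁ = 166.883/0.85 = 196.3 mm.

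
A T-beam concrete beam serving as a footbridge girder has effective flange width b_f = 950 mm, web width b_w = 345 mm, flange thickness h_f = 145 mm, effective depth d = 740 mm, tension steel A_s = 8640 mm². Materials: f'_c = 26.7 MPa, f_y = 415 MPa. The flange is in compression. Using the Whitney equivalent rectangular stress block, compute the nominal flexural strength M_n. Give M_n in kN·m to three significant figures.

Tension: T = A_s f_y = 8640 × 415 = 3585600 N.
Try a within the flange: a = T/(0.85 f'_c b_f) = 3585600/(0.85 × 26.7 × 950) = 166.31 mm.
a = 166.31 > h_f = 145 mm: the block extends into the web. Split into flange-overhang and web parts.
C_f = 0.85 f'_c (b_f − b_w) h_f = 0.85 × 26.7 × (950 − 345) × 145 = 1990919 N.
Remaining web compression depth: a_w = (T − C_f)/(0.85 f'_c b_w) = (3585600 − 1990919)/(0.85 × 26.7 × 345) = 203.67 mm.
M_n = C_f(d − h_f/2) + (T − C_f)(d − a_w/2) = 1990919 × (740 − 72.5) + 1594681 × (740 − 101.835) = 1328.94 + 1017.67 = 2346.61 × 10⁶ N·mm.
M_n = 2346.61 kN·m.

M_n ≈ 2350 kN·m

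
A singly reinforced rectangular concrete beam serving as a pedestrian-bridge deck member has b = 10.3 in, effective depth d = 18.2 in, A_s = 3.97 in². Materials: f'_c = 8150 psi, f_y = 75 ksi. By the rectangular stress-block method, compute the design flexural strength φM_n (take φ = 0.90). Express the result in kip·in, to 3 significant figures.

φM_n ≈ 4320 kip·in

T = A_s f_y = 3.97 × 75 = 297.75 kips.
a = T/(0.85 f'_c b) = 297.75/(0.85 × 8.15 × 10.3) = 4.173 in.
M_n = T(d − a/2) = 297.75 × (18.2 − 2.0865) = 4797.8 kip·in.
φM_n = 0.90 × 4797.8 = 4318.0 kip·in.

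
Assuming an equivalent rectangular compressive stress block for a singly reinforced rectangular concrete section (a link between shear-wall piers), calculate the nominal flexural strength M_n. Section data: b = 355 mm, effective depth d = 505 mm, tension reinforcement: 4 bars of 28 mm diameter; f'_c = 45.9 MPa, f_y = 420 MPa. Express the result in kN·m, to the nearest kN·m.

M_n ≈ 484 kN·m

A_s = 4 × 616 = 2464 mm².
T = A_s f_y = 2464 × 420 = 1034880 N = 1034.88 kN.
From C = T: a = T/(0.85 f'_c b) = 1034880/(0.85 × 45.9 × 355) = 74.72 mm.
M_n = T(d − a/2) = 1034.88 kN × (505 − 37.36) mm = 483.95 kN·m.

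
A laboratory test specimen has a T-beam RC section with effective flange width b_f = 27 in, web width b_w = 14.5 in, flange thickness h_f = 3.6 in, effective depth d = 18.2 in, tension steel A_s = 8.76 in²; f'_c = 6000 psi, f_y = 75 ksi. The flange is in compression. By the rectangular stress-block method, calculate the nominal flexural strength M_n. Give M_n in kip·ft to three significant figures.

M_n ≈ 859 kip·ft

Tension: T = A_s f_y = 8.76 × 75 = 657 kips.
Try a within the flange: a = T/(0.85 f'_c b_f) = 657/(0.85 × 6 × 27) = 4.771 in.
a = 4.771 > h_f = 3.6 in: the block extends into the web. Split into flange-overhang and web parts.
C_f = 0.85 f'_c (b_f − b_w) h_f = 0.85 × 6 × (27 − 14.5) × 3.6 = 229.5 kips.
Remaining web compression depth: a_w = (T − C_f)/(0.85 f'_c b_w) = (657 − 229.5)/(0.85 × 6 × 14.5) = 5.781 in.
M_n = C_f(d − h_f/2) + (T − C_f)(d − a_w/2) = 229.5 × (18.2 − 1.8) + 427.5 × (18.2 − 2.8905) = 3763.8 + 6544.8 = 10308.6 kip·in.
M_n = 10308.6/12 = 859.05 kip·ft.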